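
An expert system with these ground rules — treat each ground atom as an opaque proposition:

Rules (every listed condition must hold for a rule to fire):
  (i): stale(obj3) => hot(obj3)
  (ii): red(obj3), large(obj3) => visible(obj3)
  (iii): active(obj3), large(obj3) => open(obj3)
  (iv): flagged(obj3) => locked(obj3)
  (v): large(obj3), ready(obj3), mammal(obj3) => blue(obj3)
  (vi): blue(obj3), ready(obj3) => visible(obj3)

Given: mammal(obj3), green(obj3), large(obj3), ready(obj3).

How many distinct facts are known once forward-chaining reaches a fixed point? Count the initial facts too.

[1] (v) [large(obj3), ready(obj3), mammal(obj3) => blue(obj3)]. ⇒ new: blue(obj3).
[2] (vi) [blue(obj3), ready(obj3) => visible(obj3)]. ⇒ new: visible(obj3).
Closure: {blue(obj3), green(obj3), large(obj3), mammal(obj3), ready(obj3), visible(obj3)} — 6 facts.

6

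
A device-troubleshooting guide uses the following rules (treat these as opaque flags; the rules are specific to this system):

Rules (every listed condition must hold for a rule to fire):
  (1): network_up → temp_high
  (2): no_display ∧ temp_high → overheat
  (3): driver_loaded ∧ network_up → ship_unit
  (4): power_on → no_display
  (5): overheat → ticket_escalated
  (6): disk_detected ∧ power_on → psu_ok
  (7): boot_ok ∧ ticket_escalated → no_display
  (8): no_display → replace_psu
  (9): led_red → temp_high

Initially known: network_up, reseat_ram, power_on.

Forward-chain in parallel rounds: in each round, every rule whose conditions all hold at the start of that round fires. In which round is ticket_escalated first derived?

[1] (1) [network_up → temp_high]; (4) [power_on → no_display]. ⇒ new: temp_high, no_display.
[2] (2) [no_display ∧ temp_high → overheat]; (8) [no_display → replace_psu]. ⇒ new: overheat, replace_psu.
[3] (5) [overheat → ticket_escalated]. ⇒ new: ticket_escalated.
ticket_escalated first appears in round 3.

3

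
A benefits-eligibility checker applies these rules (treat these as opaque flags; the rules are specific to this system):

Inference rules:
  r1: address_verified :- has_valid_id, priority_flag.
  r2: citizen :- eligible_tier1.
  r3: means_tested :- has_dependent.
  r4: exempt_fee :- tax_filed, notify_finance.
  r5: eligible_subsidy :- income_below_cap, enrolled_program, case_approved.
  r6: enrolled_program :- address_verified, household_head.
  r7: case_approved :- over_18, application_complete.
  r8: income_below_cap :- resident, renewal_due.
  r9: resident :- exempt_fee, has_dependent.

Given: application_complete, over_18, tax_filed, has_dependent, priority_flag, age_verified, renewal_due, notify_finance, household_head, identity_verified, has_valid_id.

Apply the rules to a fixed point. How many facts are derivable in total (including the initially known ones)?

19

Round 1: r1 [address_verified :- has_valid_id, priority_flag.]; r3 [means_tested :- has_dependent.]; r4 [exempt_fee :- tax_filed, notify_finance.]; r7 [case_approved :- over_18, application_complete.]. Adds address_verified, means_tested, exempt_fee, case_approved.
Round 2: r6 [enrolled_program :- address_verified, household_head.]; r9 [resident :- exempt_fee, has_dependent.]. Adds enrolled_program, resident.
Round 3: r8 [income_below_cap :- resident, renewal_due.]. Adds income_below_cap.
Round 4: r5 [eligible_subsidy :- income_below_cap, enrolled_program, case_approved.]. Adds eligible_subsidy.
Closure: {address_verified, age_verified, application_complete, case_approved, eligible_subsidy, enrolled_program, exempt_fee, has_dependent, has_valid_id, household_head, identity_verified, income_below_cap, means_tested, notify_finance, over_18, priority_flag, renewal_due, resident, tax_filed} — 19 facts.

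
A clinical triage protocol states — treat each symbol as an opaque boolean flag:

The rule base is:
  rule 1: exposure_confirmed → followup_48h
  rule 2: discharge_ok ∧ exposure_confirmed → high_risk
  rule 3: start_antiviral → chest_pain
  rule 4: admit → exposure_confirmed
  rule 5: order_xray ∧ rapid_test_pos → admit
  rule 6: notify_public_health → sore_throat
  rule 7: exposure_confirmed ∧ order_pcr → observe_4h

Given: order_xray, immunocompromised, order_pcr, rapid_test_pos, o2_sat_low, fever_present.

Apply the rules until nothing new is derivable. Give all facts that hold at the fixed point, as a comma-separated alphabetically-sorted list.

Round 1 fires rule 5, giving admit.
Round 2 fires rule 4, giving exposure_confirmed.
Round 3 fires rule 1, rule 7, giving followup_48h, observe_4h.

admit, exposure_confirmed, fever_present, followup_48h, immunocompromised, o2_sat_low, observe_4h, order_pcr, order_xray, rapid_test_pos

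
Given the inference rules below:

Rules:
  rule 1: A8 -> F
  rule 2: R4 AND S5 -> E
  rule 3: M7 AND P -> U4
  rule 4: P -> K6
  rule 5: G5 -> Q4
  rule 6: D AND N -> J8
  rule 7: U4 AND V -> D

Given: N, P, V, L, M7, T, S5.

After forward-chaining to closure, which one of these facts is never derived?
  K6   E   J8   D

E

[1] rule 3 [M7 AND P -> U4]; rule 4 [P -> K6]. ⇒ new: U4, K6.
[2] rule 7 [U4 AND V -> D]. ⇒ new: D.
[3] rule 6 [D AND N -> J8]. ⇒ new: J8.
Derived: D (round 2), J8 (round 3), K6 (round 1). E never appears in any round.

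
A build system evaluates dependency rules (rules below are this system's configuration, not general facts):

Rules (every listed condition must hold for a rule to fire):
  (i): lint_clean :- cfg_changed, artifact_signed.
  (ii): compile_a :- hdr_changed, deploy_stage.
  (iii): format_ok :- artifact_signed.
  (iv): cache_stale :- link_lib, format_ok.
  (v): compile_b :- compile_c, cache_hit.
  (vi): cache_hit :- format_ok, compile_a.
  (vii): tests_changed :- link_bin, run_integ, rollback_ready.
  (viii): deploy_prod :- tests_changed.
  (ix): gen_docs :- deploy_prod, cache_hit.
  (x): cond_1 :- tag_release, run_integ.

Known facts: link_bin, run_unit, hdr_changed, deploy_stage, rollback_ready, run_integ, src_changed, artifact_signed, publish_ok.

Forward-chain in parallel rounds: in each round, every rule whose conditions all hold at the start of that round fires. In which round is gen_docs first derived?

Round 1 — (ii), (iii), (vii), derive compile_a, format_ok, tests_changed.
Round 2 — (vi), (viii), derive cache_hit, deploy_prod.
Round 3 — (ix), derive gen_docs.
gen_docs first appears in round 3.

3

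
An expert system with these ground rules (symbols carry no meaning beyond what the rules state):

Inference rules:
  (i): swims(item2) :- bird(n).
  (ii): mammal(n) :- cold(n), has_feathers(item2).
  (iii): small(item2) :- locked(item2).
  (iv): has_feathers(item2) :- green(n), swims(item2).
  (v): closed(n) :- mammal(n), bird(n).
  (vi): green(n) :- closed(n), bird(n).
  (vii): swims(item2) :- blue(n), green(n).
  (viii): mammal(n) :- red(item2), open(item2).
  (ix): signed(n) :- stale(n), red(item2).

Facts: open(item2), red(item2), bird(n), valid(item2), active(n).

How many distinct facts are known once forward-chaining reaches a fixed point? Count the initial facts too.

Round 1 fires (i), (viii), giving swims(item2), mammal(n).
Round 2 fires (v), giving closed(n).
Round 3 fires (vi), giving green(n).
Round 4 fires (iv), giving has_feathers(item2).
Closure: {active(n), bird(n), closed(n), green(n), has_feathers(item2), mammal(n), open(item2), red(item2), swims(item2), valid(item2)} — 10 facts.

10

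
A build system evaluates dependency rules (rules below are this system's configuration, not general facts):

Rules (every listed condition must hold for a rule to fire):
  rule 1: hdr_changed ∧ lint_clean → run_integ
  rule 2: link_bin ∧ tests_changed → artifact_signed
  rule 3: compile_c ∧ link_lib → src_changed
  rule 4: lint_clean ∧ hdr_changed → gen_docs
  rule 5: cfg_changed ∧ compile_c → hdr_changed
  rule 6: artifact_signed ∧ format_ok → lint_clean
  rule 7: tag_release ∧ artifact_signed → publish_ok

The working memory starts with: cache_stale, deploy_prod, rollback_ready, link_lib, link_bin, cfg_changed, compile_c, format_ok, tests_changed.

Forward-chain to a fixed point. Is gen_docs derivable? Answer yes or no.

Round 1 fires rule 2, rule 3, rule 5, giving artifact_signed, src_changed, hdr_changed.
Round 2 fires rule 6, giving lint_clean.
Round 3 fires rule 1, rule 4, giving run_integ, gen_docs.
gen_docs appears in round 3, so it is derivable.

yes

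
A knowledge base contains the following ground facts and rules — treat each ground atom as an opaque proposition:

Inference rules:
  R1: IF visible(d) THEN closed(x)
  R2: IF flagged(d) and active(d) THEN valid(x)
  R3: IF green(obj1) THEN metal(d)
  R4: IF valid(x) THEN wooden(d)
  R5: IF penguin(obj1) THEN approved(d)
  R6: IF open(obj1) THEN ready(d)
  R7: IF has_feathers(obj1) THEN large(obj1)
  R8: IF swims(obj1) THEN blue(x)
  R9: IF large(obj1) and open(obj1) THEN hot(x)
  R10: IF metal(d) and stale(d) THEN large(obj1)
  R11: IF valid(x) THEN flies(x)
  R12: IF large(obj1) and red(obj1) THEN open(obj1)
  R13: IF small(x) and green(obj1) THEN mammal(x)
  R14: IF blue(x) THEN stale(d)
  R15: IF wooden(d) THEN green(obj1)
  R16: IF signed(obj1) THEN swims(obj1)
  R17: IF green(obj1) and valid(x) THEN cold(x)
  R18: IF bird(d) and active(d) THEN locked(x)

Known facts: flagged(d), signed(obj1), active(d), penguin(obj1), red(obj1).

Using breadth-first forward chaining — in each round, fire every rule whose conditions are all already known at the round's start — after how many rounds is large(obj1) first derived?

5

Round 1: R2 [IF flagged(d) and active(d) THEN valid(x)]; R5 [IF penguin(obj1) THEN approved(d)]; R16 [IF signed(obj1) THEN swims(obj1)]. Adds valid(x), approved(d), swims(obj1).
Round 2: R4 [IF valid(x) THEN wooden(d)]; R8 [IF swims(obj1) THEN blue(x)]; R11 [IF valid(x) THEN flies(x)]. Adds wooden(d), blue(x), flies(x).
Round 3: R14 [IF blue(x) THEN stale(d)]; R15 [IF wooden(d) THEN green(obj1)]. Adds stale(d), green(obj1).
Round 4: R3 [IF green(obj1) THEN metal(d)]; R17 [IF green(obj1) and valid(x) THEN cold(x)]. Adds metal(d), cold(x).
Round 5: R10 [IF metal(d) and stale(d) THEN large(obj1)]. Adds large(obj1).
large(obj1) first appears in round 5.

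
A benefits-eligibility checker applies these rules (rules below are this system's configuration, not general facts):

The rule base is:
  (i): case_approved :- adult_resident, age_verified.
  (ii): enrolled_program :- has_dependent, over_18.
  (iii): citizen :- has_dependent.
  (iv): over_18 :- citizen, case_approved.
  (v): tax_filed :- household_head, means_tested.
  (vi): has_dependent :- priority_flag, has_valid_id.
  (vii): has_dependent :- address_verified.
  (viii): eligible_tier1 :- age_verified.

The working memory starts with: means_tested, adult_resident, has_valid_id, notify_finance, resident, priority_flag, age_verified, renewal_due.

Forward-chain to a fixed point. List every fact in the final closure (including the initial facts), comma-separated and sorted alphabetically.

Round 1: (i) [case_approved :- adult_resident, age_verified.]; (vi) [has_dependent :- priority_flag, has_valid_id.]; (viii) [eligible_tier1 :- age_verified.]. Adds case_approved, has_dependent, eligible_tier1.
Round 2: (iii) [citizen :- has_dependent.]. Adds citizen.
Round 3: (iv) [over_18 :- citizen, case_approved.]. Adds over_18.
Round 4: (ii) [enrolled_program :- has_dependent, over_18.]. Adds enrolled_program.

adult_resident, age_verified, case_approved, citizen, eligible_tier1, enrolled_program, has_dependent, has_valid_id, means_tested, notify_finance, over_18, priority_flag, renewal_due, resident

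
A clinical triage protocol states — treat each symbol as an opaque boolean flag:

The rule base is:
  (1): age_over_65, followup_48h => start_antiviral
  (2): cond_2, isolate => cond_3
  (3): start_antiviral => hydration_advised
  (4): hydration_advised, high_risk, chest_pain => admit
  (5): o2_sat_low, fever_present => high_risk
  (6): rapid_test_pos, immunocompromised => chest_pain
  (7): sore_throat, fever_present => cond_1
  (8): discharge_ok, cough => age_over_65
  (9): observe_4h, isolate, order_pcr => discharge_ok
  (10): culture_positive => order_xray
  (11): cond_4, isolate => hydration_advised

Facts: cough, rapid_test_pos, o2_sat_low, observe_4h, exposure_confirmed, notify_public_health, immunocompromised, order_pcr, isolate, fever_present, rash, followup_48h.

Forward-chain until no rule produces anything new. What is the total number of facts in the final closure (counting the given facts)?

19

[1] (5) [o2_sat_low, fever_present => high_risk]; (6) [rapid_test_pos, immunocompromised => chest_pain]; (9) [observe_4h, isolate, order_pcr => discharge_ok]. ⇒ new: high_risk, chest_pain, discharge_ok.
[2] (8) [discharge_ok, cough => age_over_65]. ⇒ new: age_over_65.
[3] (1) [age_over_65, followup_48h => start_antiviral]. ⇒ new: start_antiviral.
[4] (3) [start_antiviral => hydration_advised]. ⇒ new: hydration_advised.
[5] (4) [hydration_advised, high_risk, chest_pain => admit]. ⇒ new: admit.
Closure: {admit, age_over_65, chest_pain, cough, discharge_ok, exposure_confirmed, fever_present, followup_48h, high_risk, hydration_advised, immunocompromised, isolate, notify_public_health, o2_sat_low, observe_4h, order_pcr, rapid_test_pos, rash, start_antiviral} — 19 facts.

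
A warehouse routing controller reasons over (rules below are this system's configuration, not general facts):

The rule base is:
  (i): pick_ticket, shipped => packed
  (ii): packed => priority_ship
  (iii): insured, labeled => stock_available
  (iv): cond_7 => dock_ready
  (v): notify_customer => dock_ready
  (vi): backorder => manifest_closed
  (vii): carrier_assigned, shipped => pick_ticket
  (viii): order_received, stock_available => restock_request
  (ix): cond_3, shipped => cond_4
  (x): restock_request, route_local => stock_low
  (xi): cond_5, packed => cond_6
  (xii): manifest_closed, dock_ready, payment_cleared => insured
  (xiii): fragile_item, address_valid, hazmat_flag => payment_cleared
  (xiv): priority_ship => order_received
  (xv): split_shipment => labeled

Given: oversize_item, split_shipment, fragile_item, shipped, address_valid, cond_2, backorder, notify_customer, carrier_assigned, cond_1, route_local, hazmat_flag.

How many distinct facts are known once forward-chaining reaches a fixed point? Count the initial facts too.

Round 1 — (v), (vi), (vii), (xiii), (xv), derive dock_ready, manifest_closed, pick_ticket, payment_cleared, labeled.
Round 2 — (i), (xii), derive packed, insured.
Round 3 — (ii), (iii), derive priority_ship, stock_available.
Round 4 — (xiv), derive order_received.
Round 5 — (viii), derive restock_request.
Round 6 — (x), derive stock_low.
Closure: {address_valid, backorder, carrier_assigned, cond_1, cond_2, dock_ready, fragile_item, hazmat_flag, insured, labeled, manifest_closed, notify_customer, order_received, oversize_item, packed, payment_cleared, pick_ticket, priority_ship, restock_request, route_local, shipped, split_shipment, stock_available, stock_low} — 24 facts.

24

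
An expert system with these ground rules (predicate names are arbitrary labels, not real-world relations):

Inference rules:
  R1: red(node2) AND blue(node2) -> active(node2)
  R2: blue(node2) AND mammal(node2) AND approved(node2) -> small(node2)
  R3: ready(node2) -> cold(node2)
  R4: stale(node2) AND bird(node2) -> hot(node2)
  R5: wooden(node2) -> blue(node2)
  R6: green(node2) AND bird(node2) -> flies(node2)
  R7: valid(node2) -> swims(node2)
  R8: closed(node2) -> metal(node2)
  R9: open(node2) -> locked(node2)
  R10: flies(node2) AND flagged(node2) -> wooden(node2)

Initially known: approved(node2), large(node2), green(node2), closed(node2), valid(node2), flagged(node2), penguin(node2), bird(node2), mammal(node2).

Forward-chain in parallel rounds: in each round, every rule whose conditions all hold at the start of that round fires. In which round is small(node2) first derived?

[1] R6 [green(node2) AND bird(node2) -> flies(node2)]; R7 [valid(node2) -> swims(node2)]; R8 [closed(node2) -> metal(node2)]. ⇒ new: flies(node2), swims(node2), metal(node2).
[2] R10 [flies(node2) AND flagged(node2) -> wooden(node2)]. ⇒ new: wooden(node2).
[3] R5 [wooden(node2) -> blue(node2)]. ⇒ new: blue(node2).
[4] R2 [blue(node2) AND mammal(node2) AND approved(node2) -> small(node2)]. ⇒ new: small(node2).
small(node2) first appears in round 4.

4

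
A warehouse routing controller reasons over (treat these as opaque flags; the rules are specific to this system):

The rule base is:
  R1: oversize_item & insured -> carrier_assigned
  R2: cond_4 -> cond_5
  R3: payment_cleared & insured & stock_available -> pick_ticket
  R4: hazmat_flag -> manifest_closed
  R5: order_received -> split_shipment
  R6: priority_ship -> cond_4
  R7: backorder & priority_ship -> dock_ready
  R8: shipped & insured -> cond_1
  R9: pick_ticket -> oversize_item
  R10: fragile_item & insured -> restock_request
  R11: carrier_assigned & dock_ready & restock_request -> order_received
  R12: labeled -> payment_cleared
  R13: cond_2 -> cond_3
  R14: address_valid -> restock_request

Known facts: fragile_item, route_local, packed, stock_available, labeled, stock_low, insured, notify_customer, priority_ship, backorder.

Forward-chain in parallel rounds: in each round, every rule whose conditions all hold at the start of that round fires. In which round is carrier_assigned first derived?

4

Round 1: R6 [priority_ship -> cond_4]; R7 [backorder & priority_ship -> dock_ready]; R10 [fragile_item & insured -> restock_request]; R12 [labeled -> payment_cleared]. Adds cond_4, dock_ready, restock_request, payment_cleared.
Round 2: R2 [cond_4 -> cond_5]; R3 [payment_cleared & insured & stock_available -> pick_ticket]. Adds cond_5, pick_ticket.
Round 3: R9 [pick_ticket -> oversize_item]. Adds oversize_item.
Round 4: R1 [oversize_item & insured -> carrier_assigned]. Adds carrier_assigned.
carrier_assigned first appears in round 4.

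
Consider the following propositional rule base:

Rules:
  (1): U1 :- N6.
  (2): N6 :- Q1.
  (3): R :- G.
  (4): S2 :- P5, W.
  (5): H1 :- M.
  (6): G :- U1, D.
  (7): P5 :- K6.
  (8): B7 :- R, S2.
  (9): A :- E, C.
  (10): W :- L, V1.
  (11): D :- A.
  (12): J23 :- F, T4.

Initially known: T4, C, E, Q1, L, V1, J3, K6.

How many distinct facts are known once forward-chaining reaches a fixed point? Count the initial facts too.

Round 1 — (2), (7), (9), (10), derive N6, P5, A, W.
Round 2 — (1), (4), (11), derive U1, S2, D.
Round 3 — (6), derive G.
Round 4 — (3), derive R.
Round 5 — (8), derive B7.
Closure: {A, B7, C, D, E, G, J3, K6, L, N6, P5, Q1, R, S2, T4, U1, V1, W} — 18 facts.

18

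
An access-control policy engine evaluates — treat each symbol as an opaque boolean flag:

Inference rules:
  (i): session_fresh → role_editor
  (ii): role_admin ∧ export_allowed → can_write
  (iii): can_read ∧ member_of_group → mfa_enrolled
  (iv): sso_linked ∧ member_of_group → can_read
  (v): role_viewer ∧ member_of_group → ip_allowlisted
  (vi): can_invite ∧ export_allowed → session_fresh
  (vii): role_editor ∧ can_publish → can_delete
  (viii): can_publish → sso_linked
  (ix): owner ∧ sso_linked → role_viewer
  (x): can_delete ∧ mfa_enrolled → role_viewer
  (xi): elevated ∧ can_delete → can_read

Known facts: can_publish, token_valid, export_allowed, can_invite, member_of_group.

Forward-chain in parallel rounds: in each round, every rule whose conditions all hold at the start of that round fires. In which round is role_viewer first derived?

4

Round 1: (vi) [can_invite ∧ export_allowed → session_fresh]; (viii) [can_publish → sso_linked]. Adds session_fresh, sso_linked.
Round 2: (i) [session_fresh → role_editor]; (iv) [sso_linked ∧ member_of_group → can_read]. Adds role_editor, can_read.
Round 3: (iii) [can_read ∧ member_of_group → mfa_enrolled]; (vii) [role_editor ∧ can_publish → can_delete]. Adds mfa_enrolled, can_delete.
Round 4: (x) [can_delete ∧ mfa_enrolled → role_viewer]. Adds role_viewer.
role_viewer first appears in round 4.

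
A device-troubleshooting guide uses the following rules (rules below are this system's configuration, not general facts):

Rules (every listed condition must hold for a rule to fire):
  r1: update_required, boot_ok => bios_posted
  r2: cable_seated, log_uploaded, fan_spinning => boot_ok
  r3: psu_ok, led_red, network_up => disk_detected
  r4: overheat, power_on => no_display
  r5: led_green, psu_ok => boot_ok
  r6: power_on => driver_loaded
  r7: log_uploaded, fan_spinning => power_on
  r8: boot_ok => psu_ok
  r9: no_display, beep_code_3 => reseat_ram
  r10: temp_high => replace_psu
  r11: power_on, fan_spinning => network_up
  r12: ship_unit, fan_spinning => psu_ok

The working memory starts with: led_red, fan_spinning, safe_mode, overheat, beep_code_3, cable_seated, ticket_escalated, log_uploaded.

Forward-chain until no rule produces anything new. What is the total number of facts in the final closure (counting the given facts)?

Round 1: r2 [cable_seated, log_uploaded, fan_spinning => boot_ok]; r7 [log_uploaded, fan_spinning => power_on]. Adds boot_ok, power_on.
Round 2: r4 [overheat, power_on => no_display]; r6 [power_on => driver_loaded]; r8 [boot_ok => psu_ok]; r11 [power_on, fan_spinning => network_up]. Adds no_display, driver_loaded, psu_ok, network_up.
Round 3: r3 [psu_ok, led_red, network_up => disk_detected]; r9 [no_display, beep_code_3 => reseat_ram]. Adds disk_detected, reseat_ram.
Closure: {beep_code_3, boot_ok, cable_seated, disk_detected, driver_loaded, fan_spinning, led_red, log_uploaded, network_up, no_display, overheat, power_on, psu_ok, reseat_ram, safe_mode, ticket_escalated} — 16 facts.

16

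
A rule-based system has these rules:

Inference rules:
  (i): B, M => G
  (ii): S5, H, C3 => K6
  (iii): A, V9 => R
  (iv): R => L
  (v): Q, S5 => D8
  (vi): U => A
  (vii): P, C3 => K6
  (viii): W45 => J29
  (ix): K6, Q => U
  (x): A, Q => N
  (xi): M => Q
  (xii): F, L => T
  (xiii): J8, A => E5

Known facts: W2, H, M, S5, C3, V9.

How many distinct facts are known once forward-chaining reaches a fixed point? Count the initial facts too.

Round 1 — (ii), (xi), derive K6, Q.
Round 2 — (v), (ix), derive D8, U.
Round 3 — (vi), derive A.
Round 4 — (iii), (x), derive R, N.
Round 5 — (iv), derive L.
Closure: {A, C3, D8, H, K6, L, M, N, Q, R, S5, U, V9, W2} — 14 facts.

14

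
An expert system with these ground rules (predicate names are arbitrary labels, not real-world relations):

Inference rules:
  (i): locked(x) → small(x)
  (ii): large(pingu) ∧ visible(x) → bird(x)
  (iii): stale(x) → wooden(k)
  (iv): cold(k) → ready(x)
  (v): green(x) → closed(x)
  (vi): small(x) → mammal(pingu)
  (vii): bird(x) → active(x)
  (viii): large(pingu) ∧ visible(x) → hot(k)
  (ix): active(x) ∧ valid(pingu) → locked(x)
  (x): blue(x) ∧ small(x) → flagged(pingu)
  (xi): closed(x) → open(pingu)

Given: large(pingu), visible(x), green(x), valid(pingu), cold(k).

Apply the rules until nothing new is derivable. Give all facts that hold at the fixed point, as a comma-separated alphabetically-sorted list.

active(x), bird(x), closed(x), cold(k), green(x), hot(k), large(pingu), locked(x), mammal(pingu), open(pingu), ready(x), small(x), valid(pingu), visible(x)

Round 1: (ii) [large(pingu) ∧ visible(x) → bird(x)]; (iv) [cold(k) → ready(x)]; (v) [green(x) → closed(x)]; (viii) [large(pingu) ∧ visible(x) → hot(k)]. Adds bird(x), ready(x), closed(x), hot(k).
Round 2: (vii) [bird(x) → active(x)]; (xi) [closed(x) → open(pingu)]. Adds active(x), open(pingu).
Round 3: (ix) [active(x) ∧ valid(pingu) → locked(x)]. Adds locked(x).
Round 4: (i) [locked(x) → small(x)]. Adds small(x).
Round 5: (vi) [small(x) → mammal(pingu)]. Adds mammal(pingu).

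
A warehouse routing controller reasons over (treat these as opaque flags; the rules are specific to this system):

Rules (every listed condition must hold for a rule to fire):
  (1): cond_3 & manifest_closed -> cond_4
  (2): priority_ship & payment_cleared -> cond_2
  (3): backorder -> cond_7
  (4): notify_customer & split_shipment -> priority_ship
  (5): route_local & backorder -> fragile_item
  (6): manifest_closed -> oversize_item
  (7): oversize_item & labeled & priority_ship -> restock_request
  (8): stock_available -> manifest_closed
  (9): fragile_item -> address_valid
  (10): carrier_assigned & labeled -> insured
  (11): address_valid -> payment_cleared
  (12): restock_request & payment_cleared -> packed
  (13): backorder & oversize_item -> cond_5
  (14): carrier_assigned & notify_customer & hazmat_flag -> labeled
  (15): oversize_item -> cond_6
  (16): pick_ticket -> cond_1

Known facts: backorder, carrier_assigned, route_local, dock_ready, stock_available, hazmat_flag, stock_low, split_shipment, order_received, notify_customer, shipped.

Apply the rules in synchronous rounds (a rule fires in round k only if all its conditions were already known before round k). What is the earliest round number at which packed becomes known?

Round 1: (3) [backorder -> cond_7]; (4) [notify_customer & split_shipment -> priority_ship]; (5) [route_local & backorder -> fragile_item]; (8) [stock_available -> manifest_closed]; (14) [carrier_assigned & notify_customer & hazmat_flag -> labeled]. New: cond_7, priority_ship, fragile_item, manifest_closed, labeled.
Round 2: (6) [manifest_closed -> oversize_item]; (9) [fragile_item -> address_valid]; (10) [carrier_assigned & labeled -> insured]. New: oversize_item, address_valid, insured.
Round 3: (7) [oversize_item & labeled & priority_ship -> restock_request]; (11) [address_valid -> payment_cleared]; (13) [backorder & oversize_item -> cond_5]; (15) [oversize_item -> cond_6]. New: restock_request, payment_cleared, cond_5, cond_6.
Round 4: (2) [priority_ship & payment_cleared -> cond_2]; (12) [restock_request & payment_cleared -> packed]. New: cond_2, packed.
packed first appears in round 4.

4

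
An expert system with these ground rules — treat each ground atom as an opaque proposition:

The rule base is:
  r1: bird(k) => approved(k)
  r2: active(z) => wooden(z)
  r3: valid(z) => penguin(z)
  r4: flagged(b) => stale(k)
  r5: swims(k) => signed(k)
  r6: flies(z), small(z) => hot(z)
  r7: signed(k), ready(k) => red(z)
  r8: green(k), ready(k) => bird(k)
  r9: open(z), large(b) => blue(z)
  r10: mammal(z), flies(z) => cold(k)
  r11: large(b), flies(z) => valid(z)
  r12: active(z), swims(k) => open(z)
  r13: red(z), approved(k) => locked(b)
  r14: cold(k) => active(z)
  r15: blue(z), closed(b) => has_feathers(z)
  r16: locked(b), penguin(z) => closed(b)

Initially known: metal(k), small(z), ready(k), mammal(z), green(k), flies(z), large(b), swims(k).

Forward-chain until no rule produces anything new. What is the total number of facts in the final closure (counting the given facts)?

23

Round 1: r5 [swims(k) => signed(k)]; r6 [flies(z), small(z) => hot(z)]; r8 [green(k), ready(k) => bird(k)]; r10 [mammal(z), flies(z) => cold(k)]; r11 [large(b), flies(z) => valid(z)]. New: signed(k), hot(z), bird(k), cold(k), valid(z).
Round 2: r1 [bird(k) => approved(k)]; r3 [valid(z) => penguin(z)]; r7 [signed(k), ready(k) => red(z)]; r14 [cold(k) => active(z)]. New: approved(k), penguin(z), red(z), active(z).
Round 3: r2 [active(z) => wooden(z)]; r12 [active(z), swims(k) => open(z)]; r13 [red(z), approved(k) => locked(b)]. New: wooden(z), open(z), locked(b).
Round 4: r9 [open(z), large(b) => blue(z)]; r16 [locked(b), penguin(z) => closed(b)]. New: blue(z), closed(b).
Round 5: r15 [blue(z), closed(b) => has_feathers(z)]. New: has_feathers(z).
Closure: {active(z), approved(k), bird(k), blue(z), closed(b), cold(k), flies(z), green(k), has_feathers(z), hot(z), large(b), locked(b), mammal(z), metal(k), open(z), penguin(z), ready(k), red(z), signed(k), small(z), swims(k), valid(z), wooden(z)} — 23 facts.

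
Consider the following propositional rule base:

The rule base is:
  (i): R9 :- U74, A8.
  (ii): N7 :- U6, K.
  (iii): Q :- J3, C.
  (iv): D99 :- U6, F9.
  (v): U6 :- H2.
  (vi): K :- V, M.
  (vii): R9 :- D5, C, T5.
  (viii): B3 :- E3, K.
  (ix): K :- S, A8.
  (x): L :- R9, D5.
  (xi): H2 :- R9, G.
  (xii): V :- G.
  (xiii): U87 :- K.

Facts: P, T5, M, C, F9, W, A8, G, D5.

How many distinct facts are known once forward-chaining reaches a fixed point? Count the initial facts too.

Round 1 — (vii), (xii), derive R9, V.
Round 2 — (vi), (x), (xi), derive K, L, H2.
Round 3 — (v), (xiii), derive U6, U87.
Round 4 — (ii), (iv), derive N7, D99.
Closure: {A8, C, D5, D99, F9, G, H2, K, L, M, N7, P, R9, T5, U6, U87, V, W} — 18 facts.

18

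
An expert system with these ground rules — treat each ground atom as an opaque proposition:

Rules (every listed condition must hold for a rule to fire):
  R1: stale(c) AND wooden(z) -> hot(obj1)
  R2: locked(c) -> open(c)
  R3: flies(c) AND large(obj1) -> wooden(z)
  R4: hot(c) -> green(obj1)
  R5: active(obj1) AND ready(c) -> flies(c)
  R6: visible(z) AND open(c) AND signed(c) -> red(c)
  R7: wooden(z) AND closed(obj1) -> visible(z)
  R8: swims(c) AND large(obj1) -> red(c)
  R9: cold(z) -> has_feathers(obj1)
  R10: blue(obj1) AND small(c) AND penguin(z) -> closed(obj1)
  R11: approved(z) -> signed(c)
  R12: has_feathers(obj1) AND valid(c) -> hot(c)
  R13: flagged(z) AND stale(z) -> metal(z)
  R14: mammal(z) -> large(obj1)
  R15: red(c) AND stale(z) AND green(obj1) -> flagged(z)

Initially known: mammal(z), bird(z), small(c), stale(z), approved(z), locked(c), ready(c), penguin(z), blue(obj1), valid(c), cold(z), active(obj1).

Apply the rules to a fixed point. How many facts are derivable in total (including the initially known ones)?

25

[1] R2 [locked(c) -> open(c)]; R5 [active(obj1) AND ready(c) -> flies(c)]; R9 [cold(z) -> has_feathers(obj1)]; R10 [blue(obj1) AND small(c) AND penguin(z) -> closed(obj1)]; R11 [approved(z) -> signed(c)]; R14 [mammal(z) -> large(obj1)]. ⇒ new: open(c), flies(c), has_feathers(obj1), closed(obj1), signed(c), large(obj1).
[2] R3 [flies(c) AND large(obj1) -> wooden(z)]; R12 [has_feathers(obj1) AND valid(c) -> hot(c)]. ⇒ new: wooden(z), hot(c).
[3] R4 [hot(c) -> green(obj1)]; R7 [wooden(z) AND closed(obj1) -> visible(z)]. ⇒ new: green(obj1), visible(z).
[4] R6 [visible(z) AND open(c) AND signed(c) -> red(c)]. ⇒ new: red(c).
[5] R15 [red(c) AND stale(z) AND green(obj1) -> flagged(z)]. ⇒ new: flagged(z).
[6] R13 [flagged(z) AND stale(z) -> metal(z)]. ⇒ new: metal(z).
Closure: {active(obj1), approved(z), bird(z), blue(obj1), closed(obj1), cold(z), flagged(z), flies(c), green(obj1), has_feathers(obj1), hot(c), large(obj1), locked(c), mammal(z), metal(z), open(c), penguin(z), ready(c), red(c), signed(c), small(c), stale(z), valid(c), visible(z), wooden(z)} — 25 facts.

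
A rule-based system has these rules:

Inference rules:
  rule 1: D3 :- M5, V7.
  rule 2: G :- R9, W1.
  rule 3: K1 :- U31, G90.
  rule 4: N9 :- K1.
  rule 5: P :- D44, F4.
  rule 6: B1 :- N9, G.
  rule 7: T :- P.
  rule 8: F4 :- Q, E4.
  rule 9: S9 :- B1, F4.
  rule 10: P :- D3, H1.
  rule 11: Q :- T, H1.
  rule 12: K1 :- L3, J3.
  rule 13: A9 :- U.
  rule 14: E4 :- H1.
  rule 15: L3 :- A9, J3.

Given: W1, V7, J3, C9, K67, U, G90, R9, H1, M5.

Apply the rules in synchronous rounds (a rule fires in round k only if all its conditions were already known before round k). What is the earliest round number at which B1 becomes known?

Round 1 — rule 1, rule 2, rule 13, rule 14, derive D3, G, A9, E4.
Round 2 — rule 10, rule 15, derive P, L3.
Round 3 — rule 7, rule 12, derive T, K1.
Round 4 — rule 4, rule 11, derive N9, Q.
Round 5 — rule 6, rule 8, derive B1, F4.
B1 first appears in round 5.

5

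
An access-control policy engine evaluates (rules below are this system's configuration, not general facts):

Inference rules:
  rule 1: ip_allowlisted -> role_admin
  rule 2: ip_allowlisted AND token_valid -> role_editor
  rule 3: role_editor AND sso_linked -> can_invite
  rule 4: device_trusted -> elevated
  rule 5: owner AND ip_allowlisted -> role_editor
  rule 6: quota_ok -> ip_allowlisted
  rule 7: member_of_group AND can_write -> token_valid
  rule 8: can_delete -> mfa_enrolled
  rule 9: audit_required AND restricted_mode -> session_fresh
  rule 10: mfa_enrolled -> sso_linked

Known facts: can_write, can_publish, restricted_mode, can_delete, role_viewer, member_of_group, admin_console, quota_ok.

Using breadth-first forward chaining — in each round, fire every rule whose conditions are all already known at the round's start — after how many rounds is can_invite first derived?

[1] rule 6 [quota_ok -> ip_allowlisted]; rule 7 [member_of_group AND can_write -> token_valid]; rule 8 [can_delete -> mfa_enrolled]. ⇒ new: ip_allowlisted, token_valid, mfa_enrolled.
[2] rule 1 [ip_allowlisted -> role_admin]; rule 2 [ip_allowlisted AND token_valid -> role_editor]; rule 10 [mfa_enrolled -> sso_linked]. ⇒ new: role_admin, role_editor, sso_linked.
[3] rule 3 [role_editor AND sso_linked -> can_invite]. ⇒ new: can_invite.
can_invite first appears in round 3.

3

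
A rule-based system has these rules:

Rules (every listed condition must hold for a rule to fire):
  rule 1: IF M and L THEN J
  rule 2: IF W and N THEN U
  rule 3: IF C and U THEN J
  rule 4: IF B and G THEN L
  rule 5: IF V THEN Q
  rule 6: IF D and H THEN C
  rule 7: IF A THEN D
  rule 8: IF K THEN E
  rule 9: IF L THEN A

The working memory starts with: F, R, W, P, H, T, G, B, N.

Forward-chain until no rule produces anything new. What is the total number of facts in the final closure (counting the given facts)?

15

Round 1 fires rule 2, rule 4, giving U, L.
Round 2 fires rule 9, giving A.
Round 3 fires rule 7, giving D.
Round 4 fires rule 6, giving C.
Round 5 fires rule 3, giving J.
Closure: {A, B, C, D, F, G, H, J, L, N, P, R, T, U, W} — 15 facts.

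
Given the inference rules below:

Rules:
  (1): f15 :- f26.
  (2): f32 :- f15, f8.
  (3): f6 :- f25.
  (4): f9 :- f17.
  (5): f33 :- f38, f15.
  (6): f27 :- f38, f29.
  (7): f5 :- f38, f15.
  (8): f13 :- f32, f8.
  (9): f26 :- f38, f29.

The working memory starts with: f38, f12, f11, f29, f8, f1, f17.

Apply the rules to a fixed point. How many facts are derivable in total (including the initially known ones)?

15

[1] (4) [f9 :- f17.]; (6) [f27 :- f38, f29.]; (9) [f26 :- f38, f29.]. ⇒ new: f9, f27, f26.
[2] (1) [f15 :- f26.]. ⇒ new: f15.
[3] (2) [f32 :- f15, f8.]; (5) [f33 :- f38, f15.]; (7) [f5 :- f38, f15.]. ⇒ new: f32, f33, f5.
[4] (8) [f13 :- f32, f8.]. ⇒ new: f13.
Closure: {f1, f11, f12, f13, f15, f17, f26, f27, f29, f32, f33, f38, f5, f8, f9} — 15 facts.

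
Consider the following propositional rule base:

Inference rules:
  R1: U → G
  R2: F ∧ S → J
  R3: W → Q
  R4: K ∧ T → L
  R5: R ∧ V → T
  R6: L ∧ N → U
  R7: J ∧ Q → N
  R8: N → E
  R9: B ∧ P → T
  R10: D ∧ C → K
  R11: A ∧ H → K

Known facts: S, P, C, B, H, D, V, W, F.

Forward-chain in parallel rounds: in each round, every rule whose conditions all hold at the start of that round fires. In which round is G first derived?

Round 1 — R2, R3, R9, R10, derive J, Q, T, K.
Round 2 — R4, R7, derive L, N.
Round 3 — R6, R8, derive U, E.
Round 4 — R1, derive G.
G first appears in round 4.

4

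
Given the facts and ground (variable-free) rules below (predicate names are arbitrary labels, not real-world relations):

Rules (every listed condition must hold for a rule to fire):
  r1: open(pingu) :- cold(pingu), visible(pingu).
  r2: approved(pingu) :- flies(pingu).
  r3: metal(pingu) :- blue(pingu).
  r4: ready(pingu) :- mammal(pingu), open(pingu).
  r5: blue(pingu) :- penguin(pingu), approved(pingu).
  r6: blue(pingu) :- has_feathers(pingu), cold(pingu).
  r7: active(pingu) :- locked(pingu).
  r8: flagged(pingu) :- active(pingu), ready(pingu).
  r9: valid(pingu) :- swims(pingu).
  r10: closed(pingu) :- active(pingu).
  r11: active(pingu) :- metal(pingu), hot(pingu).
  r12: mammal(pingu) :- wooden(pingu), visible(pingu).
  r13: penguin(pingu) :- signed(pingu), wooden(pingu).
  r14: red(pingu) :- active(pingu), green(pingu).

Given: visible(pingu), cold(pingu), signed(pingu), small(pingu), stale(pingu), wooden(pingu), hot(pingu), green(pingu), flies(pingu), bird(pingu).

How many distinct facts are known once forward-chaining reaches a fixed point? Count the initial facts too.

21

Round 1 fires r1, r2, r12, r13, giving open(pingu), approved(pingu), mammal(pingu), penguin(pingu).
Round 2 fires r4, r5, giving ready(pingu), blue(pingu).
Round 3 fires r3, giving metal(pingu).
Round 4 fires r11, giving active(pingu).
Round 5 fires r8, r10, r14, giving flagged(pingu), closed(pingu), red(pingu).
Closure: {active(pingu), approved(pingu), bird(pingu), blue(pingu), closed(pingu), cold(pingu), flagged(pingu), flies(pingu), green(pingu), hot(pingu), mammal(pingu), metal(pingu), open(pingu), penguin(pingu), ready(pingu), red(pingu), signed(pingu), small(pingu), stale(pingu), visible(pingu), wooden(pingu)} — 21 facts.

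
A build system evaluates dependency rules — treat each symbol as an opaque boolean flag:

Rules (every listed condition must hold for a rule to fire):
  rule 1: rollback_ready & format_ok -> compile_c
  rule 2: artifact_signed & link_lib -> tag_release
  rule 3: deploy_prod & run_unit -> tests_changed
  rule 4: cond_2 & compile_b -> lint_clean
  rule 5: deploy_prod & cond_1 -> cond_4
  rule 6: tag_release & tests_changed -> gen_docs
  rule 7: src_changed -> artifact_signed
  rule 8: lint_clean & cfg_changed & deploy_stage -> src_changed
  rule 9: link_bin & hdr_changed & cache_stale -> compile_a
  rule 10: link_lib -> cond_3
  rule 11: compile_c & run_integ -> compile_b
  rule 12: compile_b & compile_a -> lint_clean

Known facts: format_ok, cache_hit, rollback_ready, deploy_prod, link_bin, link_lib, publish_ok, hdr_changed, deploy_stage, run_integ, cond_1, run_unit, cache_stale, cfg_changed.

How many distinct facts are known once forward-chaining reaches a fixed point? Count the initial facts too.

25

Round 1: rule 1 [rollback_ready & format_ok -> compile_c]; rule 3 [deploy_prod & run_unit -> tests_changed]; rule 5 [deploy_prod & cond_1 -> cond_4]; rule 9 [link_bin & hdr_changed & cache_stale -> compile_a]; rule 10 [link_lib -> cond_3]. Adds compile_c, tests_changed, cond_4, compile_a, cond_3.
Round 2: rule 11 [compile_c & run_integ -> compile_b]. Adds compile_b.
Round 3: rule 12 [compile_b & compile_a -> lint_clean]. Adds lint_clean.
Round 4: rule 8 [lint_clean & cfg_changed & deploy_stage -> src_changed]. Adds src_changed.
Round 5: rule 7 [src_changed -> artifact_signed]. Adds artifact_signed.
Round 6: rule 2 [artifact_signed & link_lib -> tag_release]. Adds tag_release.
Round 7: rule 6 [tag_release & tests_changed -> gen_docs]. Adds gen_docs.
Closure: {artifact_signed, cache_hit, cache_stale, cfg_changed, compile_a, compile_b, compile_c, cond_1, cond_3, cond_4, deploy_prod, deploy_stage, format_ok, gen_docs, hdr_changed, link_bin, link_lib, lint_clean, publish_ok, rollback_ready, run_integ, run_unit, src_changed, tag_release, tests_changed} — 25 facts.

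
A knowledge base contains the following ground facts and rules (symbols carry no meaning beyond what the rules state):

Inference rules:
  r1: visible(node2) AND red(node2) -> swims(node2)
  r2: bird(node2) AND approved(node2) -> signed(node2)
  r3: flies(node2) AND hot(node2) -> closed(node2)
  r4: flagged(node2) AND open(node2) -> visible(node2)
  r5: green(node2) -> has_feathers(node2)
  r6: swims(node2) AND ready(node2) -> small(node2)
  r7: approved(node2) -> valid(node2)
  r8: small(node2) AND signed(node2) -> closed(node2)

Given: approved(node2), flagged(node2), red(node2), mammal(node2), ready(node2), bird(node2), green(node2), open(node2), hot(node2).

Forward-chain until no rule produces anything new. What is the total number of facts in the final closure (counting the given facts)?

Round 1 fires r2, r4, r5, r7, giving signed(node2), visible(node2), has_feathers(node2), valid(node2).
Round 2 fires r1, giving swims(node2).
Round 3 fires r6, giving small(node2).
Round 4 fires r8, giving closed(node2).
Closure: {approved(node2), bird(node2), closed(node2), flagged(node2), green(node2), has_feathers(node2), hot(node2), mammal(node2), open(node2), ready(node2), red(node2), signed(node2), small(node2), swims(node2), valid(node2), visible(node2)} — 16 facts.

16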